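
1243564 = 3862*322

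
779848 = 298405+481443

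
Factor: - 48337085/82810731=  - 3^(-1 )*5^1*101^1* 127^( - 1)*95717^1* 217351^ ( - 1 )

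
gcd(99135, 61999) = 1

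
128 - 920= - 792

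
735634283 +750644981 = 1486279264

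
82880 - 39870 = 43010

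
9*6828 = 61452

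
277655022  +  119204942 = 396859964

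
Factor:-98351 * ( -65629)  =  11^1*8941^1*65629^1=6454677779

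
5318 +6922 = 12240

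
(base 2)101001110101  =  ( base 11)2014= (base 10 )2677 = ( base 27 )3i4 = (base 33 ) 2f4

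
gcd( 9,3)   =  3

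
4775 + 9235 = 14010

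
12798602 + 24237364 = 37035966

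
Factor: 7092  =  2^2 *3^2*197^1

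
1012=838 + 174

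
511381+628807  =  1140188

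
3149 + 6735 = 9884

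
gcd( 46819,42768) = 1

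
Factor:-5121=-3^2*569^1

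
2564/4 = 641 = 641.00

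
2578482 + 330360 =2908842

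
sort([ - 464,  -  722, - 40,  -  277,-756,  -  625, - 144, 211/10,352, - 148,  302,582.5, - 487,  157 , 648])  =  [ - 756, - 722, - 625, -487, - 464, - 277,  -  148, - 144, - 40,211/10 , 157 , 302, 352,582.5,648]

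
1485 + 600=2085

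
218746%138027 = 80719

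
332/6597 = 332/6597=0.05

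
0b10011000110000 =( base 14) 37C4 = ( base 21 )113B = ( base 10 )9776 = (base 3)111102002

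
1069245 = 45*23761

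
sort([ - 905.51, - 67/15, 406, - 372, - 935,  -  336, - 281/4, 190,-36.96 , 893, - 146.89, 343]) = [ - 935, - 905.51, - 372 ,-336, - 146.89, - 281/4,- 36.96, - 67/15, 190, 343,406, 893]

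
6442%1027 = 280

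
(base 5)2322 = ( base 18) 10D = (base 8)521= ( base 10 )337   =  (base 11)287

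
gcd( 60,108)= 12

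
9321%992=393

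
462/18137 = 66/2591= 0.03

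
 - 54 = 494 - 548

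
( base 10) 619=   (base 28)m3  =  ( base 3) 211221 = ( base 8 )1153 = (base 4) 21223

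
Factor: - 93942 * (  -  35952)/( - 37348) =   -  2^3*3^3 * 7^1*17^1*107^1*307^1*9337^( - 1) = - 844350696/9337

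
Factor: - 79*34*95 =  - 255170 = - 2^1 * 5^1 *17^1 * 19^1*79^1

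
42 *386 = 16212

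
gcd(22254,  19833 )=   3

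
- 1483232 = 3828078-5311310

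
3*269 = 807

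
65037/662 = 98 + 161/662 = 98.24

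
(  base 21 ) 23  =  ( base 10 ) 45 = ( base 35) 1a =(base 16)2d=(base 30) 1f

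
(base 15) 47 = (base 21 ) 34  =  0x43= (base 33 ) 21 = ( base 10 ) 67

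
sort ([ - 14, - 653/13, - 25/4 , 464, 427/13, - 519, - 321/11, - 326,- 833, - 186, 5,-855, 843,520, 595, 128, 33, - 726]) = [-855, - 833, - 726 , - 519, - 326, - 186, - 653/13 ,-321/11,-14 , - 25/4,5, 427/13, 33, 128, 464, 520,595, 843]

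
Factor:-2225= -5^2*89^1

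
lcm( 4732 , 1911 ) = 99372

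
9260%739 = 392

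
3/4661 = 3/4661=0.00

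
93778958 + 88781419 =182560377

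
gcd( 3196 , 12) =4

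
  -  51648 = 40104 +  - 91752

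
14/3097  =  14/3097 =0.00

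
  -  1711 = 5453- 7164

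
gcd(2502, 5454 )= 18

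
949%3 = 1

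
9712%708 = 508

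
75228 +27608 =102836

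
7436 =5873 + 1563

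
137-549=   -  412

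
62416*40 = 2496640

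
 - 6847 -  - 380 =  - 6467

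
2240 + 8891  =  11131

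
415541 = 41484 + 374057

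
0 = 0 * 49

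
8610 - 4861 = 3749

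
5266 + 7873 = 13139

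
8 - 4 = 4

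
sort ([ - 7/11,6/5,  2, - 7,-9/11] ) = [ - 7, - 9/11, - 7/11,6/5 , 2 ] 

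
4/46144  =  1/11536 = 0.00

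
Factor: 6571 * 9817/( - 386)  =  -2^( - 1)*193^( - 1 )*6571^1*9817^1 = - 64507507/386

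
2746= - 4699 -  - 7445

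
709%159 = 73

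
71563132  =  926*77282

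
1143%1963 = 1143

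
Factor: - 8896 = -2^6*139^1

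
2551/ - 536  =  -2551/536 = - 4.76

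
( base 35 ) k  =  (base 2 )10100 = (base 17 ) 13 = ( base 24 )K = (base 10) 20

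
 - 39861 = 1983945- 2023806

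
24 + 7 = 31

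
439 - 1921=-1482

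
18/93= 6/31  =  0.19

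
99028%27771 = 15715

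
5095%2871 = 2224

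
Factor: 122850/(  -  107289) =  - 150/131 = - 2^1 *3^1*5^2 * 131^( -1)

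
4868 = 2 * 2434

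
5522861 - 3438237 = 2084624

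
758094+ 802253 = 1560347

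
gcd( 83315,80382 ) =1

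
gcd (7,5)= 1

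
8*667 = 5336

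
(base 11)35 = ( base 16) 26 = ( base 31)17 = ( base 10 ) 38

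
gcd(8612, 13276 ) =4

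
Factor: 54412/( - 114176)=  - 61/128 = -2^( - 7)*61^1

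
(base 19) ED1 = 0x14B6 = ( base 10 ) 5302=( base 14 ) 1d0a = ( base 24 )94m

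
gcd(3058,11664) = 2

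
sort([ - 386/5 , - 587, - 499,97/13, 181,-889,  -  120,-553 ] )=[ - 889, - 587 ,-553 , - 499, - 120 , - 386/5,97/13, 181]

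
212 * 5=1060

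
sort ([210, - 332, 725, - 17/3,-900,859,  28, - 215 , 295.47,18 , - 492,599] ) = [  -  900, - 492, -332, - 215, - 17/3,18, 28, 210,295.47,599,725, 859]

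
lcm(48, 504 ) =1008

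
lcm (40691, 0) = 0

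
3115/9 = 3115/9 = 346.11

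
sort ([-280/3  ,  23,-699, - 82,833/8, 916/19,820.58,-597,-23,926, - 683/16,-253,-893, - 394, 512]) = [ - 893, - 699,-597  , - 394,-253,-280/3,-82,-683/16, - 23,23,916/19, 833/8 , 512, 820.58,926 ] 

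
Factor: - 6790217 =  - 7^1*970031^1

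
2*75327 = 150654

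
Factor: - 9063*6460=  - 58546980= -2^2* 3^2*5^1*17^1*19^2 * 53^1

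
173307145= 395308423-222001278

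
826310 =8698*95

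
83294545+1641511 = 84936056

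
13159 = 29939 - 16780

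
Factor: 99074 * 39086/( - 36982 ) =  - 1936203182/18491 = - 2^1 *11^( - 1 )*41^( - 2)*19543^1*49537^1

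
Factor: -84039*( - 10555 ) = 887031645=3^1*5^1*109^1*257^1 * 2111^1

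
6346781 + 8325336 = 14672117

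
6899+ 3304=10203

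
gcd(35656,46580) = 4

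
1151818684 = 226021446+925797238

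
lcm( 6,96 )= 96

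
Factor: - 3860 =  - 2^2*5^1*193^1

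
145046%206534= 145046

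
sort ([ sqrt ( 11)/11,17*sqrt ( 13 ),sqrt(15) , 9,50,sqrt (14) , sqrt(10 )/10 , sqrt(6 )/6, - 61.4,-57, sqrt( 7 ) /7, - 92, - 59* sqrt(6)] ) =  [ - 59 * sqrt(6), - 92, - 61.4, - 57, sqrt(11 )/11,sqrt(10)/10, sqrt(7)/7,sqrt(6 ) /6,sqrt(14), sqrt(15 ),9, 50, 17*sqrt(13 )]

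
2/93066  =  1/46533 = 0.00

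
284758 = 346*823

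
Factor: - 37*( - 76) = 2812=2^2*19^1 * 37^1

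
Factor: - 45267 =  - 3^1*79^1*191^1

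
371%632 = 371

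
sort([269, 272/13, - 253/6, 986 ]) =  [-253/6 , 272/13 , 269, 986 ]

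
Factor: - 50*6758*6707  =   - 2^2*5^2*19^1*31^1*109^1*353^1 = - 2266295300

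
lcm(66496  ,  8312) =66496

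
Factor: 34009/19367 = 71^1*107^( - 1) * 181^( - 1)*479^1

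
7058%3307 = 444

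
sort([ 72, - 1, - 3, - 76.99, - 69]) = [ - 76.99, - 69,  -  3, - 1,72]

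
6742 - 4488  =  2254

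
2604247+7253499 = 9857746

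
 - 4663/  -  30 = 155 + 13/30 = 155.43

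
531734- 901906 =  - 370172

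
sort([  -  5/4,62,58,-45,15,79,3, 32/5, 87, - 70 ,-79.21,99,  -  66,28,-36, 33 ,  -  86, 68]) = [ - 86,  -  79.21 , - 70, - 66, - 45 , - 36,-5/4,3,32/5,15,28 , 33, 58,62 , 68, 79,87,99]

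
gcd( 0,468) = 468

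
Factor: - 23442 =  - 2^1*3^1*3907^1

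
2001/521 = 2001/521 = 3.84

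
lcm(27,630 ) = 1890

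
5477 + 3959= 9436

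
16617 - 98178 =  - 81561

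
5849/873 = 5849/873 = 6.70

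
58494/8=7311 +3/4=7311.75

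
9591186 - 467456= 9123730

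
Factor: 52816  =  2^4 * 3301^1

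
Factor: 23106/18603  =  2^1*3^( - 2)*13^( - 1 ) * 53^(-1)*3851^1=7702/6201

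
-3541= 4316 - 7857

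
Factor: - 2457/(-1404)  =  2^( -2)*7^1 = 7/4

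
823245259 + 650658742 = 1473904001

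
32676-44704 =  - 12028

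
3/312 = 1/104 = 0.01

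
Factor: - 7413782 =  - 2^1*3706891^1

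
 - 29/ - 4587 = 29/4587 =0.01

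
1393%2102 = 1393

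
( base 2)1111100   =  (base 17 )75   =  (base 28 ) 4c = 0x7C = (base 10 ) 124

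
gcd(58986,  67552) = 2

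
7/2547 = 7/2547 =0.00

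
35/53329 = 35/53329 = 0.00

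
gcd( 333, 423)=9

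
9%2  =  1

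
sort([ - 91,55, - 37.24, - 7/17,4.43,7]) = [ - 91, - 37.24, - 7/17, 4.43,7, 55] 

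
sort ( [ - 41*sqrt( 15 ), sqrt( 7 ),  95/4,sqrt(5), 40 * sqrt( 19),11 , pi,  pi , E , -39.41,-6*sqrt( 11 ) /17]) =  [- 41*sqrt ( 15 ),-39.41, - 6 * sqrt( 11)/17,sqrt( 5),sqrt( 7), E,pi , pi, 11, 95/4,40*sqrt( 19)] 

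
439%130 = 49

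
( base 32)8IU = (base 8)21136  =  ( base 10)8798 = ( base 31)94p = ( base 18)192E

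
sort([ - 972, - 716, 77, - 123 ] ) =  [ - 972, - 716, - 123,77] 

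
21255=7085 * 3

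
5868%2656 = 556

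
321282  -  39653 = 281629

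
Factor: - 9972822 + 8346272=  - 1626550= - 2^1*5^2 * 32531^1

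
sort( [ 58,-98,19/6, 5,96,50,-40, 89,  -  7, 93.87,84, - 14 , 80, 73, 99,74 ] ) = [-98, - 40, - 14 , - 7 , 19/6 , 5,50,58,  73 , 74 , 80 , 84 , 89 , 93.87,96,99] 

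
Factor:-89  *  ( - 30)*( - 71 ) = - 2^1*3^1 *5^1 * 71^1*89^1 = - 189570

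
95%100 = 95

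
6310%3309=3001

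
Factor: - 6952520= - 2^3*5^1*73^1*2381^1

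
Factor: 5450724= 2^2*3^2*23^1 *29^1*227^1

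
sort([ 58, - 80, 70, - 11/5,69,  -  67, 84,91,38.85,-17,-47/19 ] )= [-80, -67, - 17,-47/19, -11/5, 38.85,58,69,70 , 84,91]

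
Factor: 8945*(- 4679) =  -41853655 = -5^1*1789^1*4679^1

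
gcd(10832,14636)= 4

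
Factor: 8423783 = 19^1*127^1*3491^1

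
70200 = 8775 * 8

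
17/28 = 17/28 = 0.61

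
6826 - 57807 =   -  50981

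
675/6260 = 135/1252 = 0.11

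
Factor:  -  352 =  - 2^5 * 11^1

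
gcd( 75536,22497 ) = 1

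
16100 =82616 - 66516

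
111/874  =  111/874  =  0.13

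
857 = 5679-4822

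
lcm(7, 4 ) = 28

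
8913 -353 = 8560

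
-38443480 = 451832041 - 490275521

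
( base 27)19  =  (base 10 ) 36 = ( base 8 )44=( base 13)2A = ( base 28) 18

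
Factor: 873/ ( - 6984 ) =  - 1/8 = - 2^( - 3) 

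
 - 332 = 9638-9970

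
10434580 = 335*31148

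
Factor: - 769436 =  -  2^2 * 149^1 * 1291^1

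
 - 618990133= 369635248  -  988625381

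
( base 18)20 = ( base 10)36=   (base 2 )100100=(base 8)44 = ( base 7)51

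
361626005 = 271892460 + 89733545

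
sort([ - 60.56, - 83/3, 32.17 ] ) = [ - 60.56 , - 83/3,32.17] 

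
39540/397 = 39540/397 = 99.60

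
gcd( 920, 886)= 2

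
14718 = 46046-31328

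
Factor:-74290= - 2^1*5^1*17^1* 19^1*23^1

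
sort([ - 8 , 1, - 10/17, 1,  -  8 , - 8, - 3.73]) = [ - 8, - 8, - 8, - 3.73, - 10/17 , 1, 1]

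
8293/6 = 8293/6  =  1382.17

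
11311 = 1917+9394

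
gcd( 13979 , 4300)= 1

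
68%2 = 0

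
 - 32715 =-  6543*5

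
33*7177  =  236841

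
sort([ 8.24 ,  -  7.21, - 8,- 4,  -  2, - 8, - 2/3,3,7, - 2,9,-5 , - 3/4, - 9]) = [ - 9, - 8, - 8,-7.21, - 5, - 4,  -  2,-2, - 3/4, - 2/3, 3,7,8.24,9]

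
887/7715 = 887/7715 = 0.11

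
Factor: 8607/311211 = 3^( - 1)*19^1* 229^ ( - 1 ) = 19/687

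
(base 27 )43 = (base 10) 111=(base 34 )39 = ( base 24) 4F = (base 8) 157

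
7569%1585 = 1229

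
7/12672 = 7/12672  =  0.00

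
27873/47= 27873/47 =593.04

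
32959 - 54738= - 21779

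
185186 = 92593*2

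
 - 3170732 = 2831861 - 6002593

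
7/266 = 1/38  =  0.03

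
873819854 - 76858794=796961060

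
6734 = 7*962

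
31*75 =2325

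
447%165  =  117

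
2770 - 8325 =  - 5555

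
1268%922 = 346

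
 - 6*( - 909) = 5454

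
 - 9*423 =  - 3807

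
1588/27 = 1588/27=58.81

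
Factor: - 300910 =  - 2^1*5^1*30091^1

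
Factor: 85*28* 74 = 2^3*5^1*7^1*17^1 * 37^1 = 176120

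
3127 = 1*3127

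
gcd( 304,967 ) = 1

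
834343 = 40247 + 794096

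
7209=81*89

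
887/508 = 887/508= 1.75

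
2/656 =1/328 = 0.00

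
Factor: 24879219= 3^1 *8293073^1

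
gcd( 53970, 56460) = 30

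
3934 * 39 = 153426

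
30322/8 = 3790 + 1/4  =  3790.25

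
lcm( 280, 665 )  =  5320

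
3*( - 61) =  -  183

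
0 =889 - 889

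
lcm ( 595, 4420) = 30940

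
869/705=869/705 =1.23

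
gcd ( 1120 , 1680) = 560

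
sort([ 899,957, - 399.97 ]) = [ - 399.97,899, 957]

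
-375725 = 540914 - 916639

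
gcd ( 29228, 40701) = 1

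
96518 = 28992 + 67526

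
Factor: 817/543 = 3^(-1 )*19^1*43^1*181^( - 1)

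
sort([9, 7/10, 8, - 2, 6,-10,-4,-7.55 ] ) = [ - 10, - 7.55,-4 , - 2,7/10,  6,  8, 9]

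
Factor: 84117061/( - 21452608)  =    -  2^( - 6)*7^1*79^(-1) * 4243^( - 1)*12016723^1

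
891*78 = 69498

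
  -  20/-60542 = 10/30271 = 0.00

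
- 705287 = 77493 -782780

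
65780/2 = 32890= 32890.00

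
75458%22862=6872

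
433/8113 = 433/8113 = 0.05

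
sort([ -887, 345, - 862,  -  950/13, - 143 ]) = [-887, - 862,  -  143, - 950/13,345 ] 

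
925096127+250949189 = 1176045316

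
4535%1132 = 7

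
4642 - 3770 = 872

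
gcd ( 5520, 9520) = 80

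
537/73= 7+26/73 = 7.36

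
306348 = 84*3647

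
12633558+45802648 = 58436206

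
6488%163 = 131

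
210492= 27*7796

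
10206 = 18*567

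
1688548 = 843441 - -845107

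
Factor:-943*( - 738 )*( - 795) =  -553267530=- 2^1*3^3*5^1*23^1 * 41^2*53^1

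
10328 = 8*1291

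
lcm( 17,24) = 408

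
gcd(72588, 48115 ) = 1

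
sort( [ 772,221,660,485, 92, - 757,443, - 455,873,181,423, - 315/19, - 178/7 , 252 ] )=[  -  757, - 455, - 178/7 , - 315/19 , 92,181, 221,252, 423,  443, 485,660,  772,873 ]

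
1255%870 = 385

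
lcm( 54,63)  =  378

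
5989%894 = 625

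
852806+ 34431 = 887237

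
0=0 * 900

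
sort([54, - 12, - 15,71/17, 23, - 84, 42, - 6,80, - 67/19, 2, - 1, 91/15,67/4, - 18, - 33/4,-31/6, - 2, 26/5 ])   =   [ - 84, - 18, - 15, - 12, - 33/4, - 6, - 31/6, - 67/19, - 2, - 1,  2,71/17 , 26/5, 91/15, 67/4 , 23, 42, 54, 80 ]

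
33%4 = 1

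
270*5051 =1363770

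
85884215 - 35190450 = 50693765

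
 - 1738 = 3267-5005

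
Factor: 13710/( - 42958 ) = -3^1*5^1*47^(-1 )  =  - 15/47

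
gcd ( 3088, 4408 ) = 8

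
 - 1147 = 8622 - 9769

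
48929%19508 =9913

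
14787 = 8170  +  6617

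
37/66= 37/66 = 0.56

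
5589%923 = 51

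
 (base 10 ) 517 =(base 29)ho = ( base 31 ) GL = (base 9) 634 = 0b1000000101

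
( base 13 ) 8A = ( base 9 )136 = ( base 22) 54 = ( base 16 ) 72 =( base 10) 114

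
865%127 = 103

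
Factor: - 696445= - 5^1 * 19^1*7331^1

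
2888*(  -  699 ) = - 2018712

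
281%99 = 83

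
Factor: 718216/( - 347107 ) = - 2^3*17^1*31^( - 1 )*5281^1*11197^ ( - 1 ) 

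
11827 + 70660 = 82487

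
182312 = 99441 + 82871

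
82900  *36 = 2984400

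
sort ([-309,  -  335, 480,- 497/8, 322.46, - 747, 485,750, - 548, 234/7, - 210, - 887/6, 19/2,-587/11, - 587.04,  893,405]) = [ - 747,-587.04, - 548,  -  335, - 309, - 210, - 887/6, - 497/8, - 587/11,19/2 , 234/7 , 322.46, 405, 480,  485, 750,  893]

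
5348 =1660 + 3688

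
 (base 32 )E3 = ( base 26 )h9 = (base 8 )703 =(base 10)451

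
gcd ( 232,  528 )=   8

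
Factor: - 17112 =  - 2^3*3^1*23^1*31^1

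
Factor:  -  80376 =-2^3*  3^1*17^1*197^1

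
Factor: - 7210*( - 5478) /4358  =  2^1*3^1*5^1*7^1 * 11^1*83^1*103^1*2179^(-1 )= 19748190/2179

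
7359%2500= 2359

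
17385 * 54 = 938790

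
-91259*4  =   - 365036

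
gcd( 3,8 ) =1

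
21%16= 5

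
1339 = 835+504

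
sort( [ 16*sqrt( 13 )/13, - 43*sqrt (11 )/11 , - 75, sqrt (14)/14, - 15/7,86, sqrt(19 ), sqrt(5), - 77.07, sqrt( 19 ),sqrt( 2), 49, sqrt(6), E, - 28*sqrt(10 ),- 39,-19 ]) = [-28*sqrt(10), - 77.07,  -  75, -39, - 19,- 43*sqrt(11)/11,-15/7, sqrt(14)/14,sqrt(2 ), sqrt(5) , sqrt(6 ), E, sqrt ( 19 ),sqrt( 19), 16*sqrt(13 )/13, 49,86 ]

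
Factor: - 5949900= - 2^2*  3^2*5^2 * 11^1*601^1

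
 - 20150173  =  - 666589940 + 646439767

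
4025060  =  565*7124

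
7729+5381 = 13110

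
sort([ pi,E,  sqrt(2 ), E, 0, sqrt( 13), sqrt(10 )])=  [0,  sqrt(2),  E, E, pi,sqrt(10), sqrt( 13 ) ] 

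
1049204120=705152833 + 344051287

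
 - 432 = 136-568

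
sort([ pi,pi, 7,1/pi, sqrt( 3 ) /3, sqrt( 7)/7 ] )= [ 1/pi,sqrt(7)/7,sqrt(3 )/3,pi, pi, 7]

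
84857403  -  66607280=18250123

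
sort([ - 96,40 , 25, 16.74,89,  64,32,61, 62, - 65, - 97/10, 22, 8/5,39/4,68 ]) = [ - 96, - 65, - 97/10,8/5, 39/4,16.74,22,25, 32, 40,61, 62,64,68 , 89]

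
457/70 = 6+ 37/70 = 6.53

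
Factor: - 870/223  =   - 2^1*3^1*5^1 * 29^1*223^ ( - 1 )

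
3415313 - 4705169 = -1289856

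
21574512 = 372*57996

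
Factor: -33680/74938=-40/89=- 2^3*5^1*89^(- 1)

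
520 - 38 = 482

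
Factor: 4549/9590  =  2^(-1)*5^( - 1 )*7^ (-1) * 137^( - 1)*4549^1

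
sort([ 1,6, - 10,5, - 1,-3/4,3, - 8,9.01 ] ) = [ - 10,  -  8, - 1,  -  3/4, 1,3,5 , 6,9.01 ] 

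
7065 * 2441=17245665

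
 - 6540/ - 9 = 726+2/3 =726.67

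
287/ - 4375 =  - 41/625 = - 0.07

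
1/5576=1/5576 = 0.00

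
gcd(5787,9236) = 1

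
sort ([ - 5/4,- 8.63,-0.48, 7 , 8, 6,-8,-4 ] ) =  [-8.63, -8,- 4, - 5/4,-0.48,6,7, 8] 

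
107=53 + 54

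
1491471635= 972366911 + 519104724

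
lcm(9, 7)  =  63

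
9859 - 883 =8976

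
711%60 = 51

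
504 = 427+77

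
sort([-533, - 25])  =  [ - 533,  -  25] 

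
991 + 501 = 1492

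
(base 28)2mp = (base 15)9C4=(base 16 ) 8a1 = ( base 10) 2209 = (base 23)441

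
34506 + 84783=119289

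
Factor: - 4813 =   -  4813^1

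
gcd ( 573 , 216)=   3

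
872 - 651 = 221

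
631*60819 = 38376789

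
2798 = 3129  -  331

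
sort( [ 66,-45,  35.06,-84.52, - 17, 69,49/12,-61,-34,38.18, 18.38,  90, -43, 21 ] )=[-84.52 , - 61, - 45,-43,-34, - 17,49/12, 18.38, 21,35.06,  38.18, 66,69,90 ] 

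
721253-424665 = 296588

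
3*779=2337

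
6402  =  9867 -3465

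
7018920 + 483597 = 7502517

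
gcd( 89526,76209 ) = 3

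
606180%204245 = 197690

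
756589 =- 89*( -8501) 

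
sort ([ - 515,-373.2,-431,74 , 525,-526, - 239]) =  [- 526, - 515, - 431, - 373.2, -239, 74, 525 ] 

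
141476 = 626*226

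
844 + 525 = 1369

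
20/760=1/38 = 0.03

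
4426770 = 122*36285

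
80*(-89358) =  - 7148640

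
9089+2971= 12060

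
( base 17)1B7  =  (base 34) E7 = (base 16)1e3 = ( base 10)483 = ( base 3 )122220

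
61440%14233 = 4508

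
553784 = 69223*8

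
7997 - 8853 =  - 856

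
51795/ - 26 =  - 1993  +  23/26= - 1992.12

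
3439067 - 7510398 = - 4071331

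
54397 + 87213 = 141610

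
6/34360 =3/17180 = 0.00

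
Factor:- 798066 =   -  2^1*3^3*14779^1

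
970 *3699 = 3588030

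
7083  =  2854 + 4229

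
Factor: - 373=-373^1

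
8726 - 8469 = 257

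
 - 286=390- 676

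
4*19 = 76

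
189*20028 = 3785292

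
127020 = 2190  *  58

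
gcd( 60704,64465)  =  1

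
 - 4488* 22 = -98736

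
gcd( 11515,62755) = 35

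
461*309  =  142449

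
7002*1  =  7002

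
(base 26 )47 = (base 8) 157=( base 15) 76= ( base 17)69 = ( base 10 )111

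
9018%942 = 540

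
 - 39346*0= 0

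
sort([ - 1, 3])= [ - 1,3]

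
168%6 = 0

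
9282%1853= 17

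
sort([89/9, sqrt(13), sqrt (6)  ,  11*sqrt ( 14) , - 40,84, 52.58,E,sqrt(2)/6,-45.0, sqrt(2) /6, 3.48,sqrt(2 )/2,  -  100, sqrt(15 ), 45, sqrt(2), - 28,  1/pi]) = [ - 100,  -  45.0, - 40, - 28,sqrt( 2)/6 , sqrt(2)/6,1/pi, sqrt(2)/2,sqrt(2),sqrt( 6 ),E, 3.48 , sqrt( 13), sqrt( 15),89/9,  11*sqrt( 14) , 45 , 52.58, 84] 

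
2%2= 0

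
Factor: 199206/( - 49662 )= -3^1* 7^1*17^1*89^ ( - 1)=- 357/89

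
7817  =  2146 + 5671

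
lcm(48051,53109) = 1009071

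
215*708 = 152220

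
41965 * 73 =3063445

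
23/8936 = 23/8936 = 0.00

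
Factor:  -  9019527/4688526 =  - 2^( - 1 )*11^1*37^1* 67^( - 1)*83^1*89^1*107^( - 1)*109^( - 1) = -3006509/1562842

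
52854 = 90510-37656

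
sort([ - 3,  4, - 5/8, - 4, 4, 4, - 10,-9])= [-10, - 9,- 4, - 3 , - 5/8, 4, 4, 4 ] 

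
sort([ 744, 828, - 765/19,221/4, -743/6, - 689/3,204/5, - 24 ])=[-689/3,  -  743/6,-765/19,  -  24, 204/5,221/4, 744, 828 ] 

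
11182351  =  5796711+5385640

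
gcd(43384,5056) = 8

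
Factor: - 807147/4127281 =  - 3^2*11^1*23^( - 1 )*31^1 * 263^1 * 311^( - 1 )*577^( - 1)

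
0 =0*21998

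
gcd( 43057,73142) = 1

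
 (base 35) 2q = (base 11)88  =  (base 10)96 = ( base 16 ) 60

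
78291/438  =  26097/146 = 178.75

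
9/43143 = 3/14381 = 0.00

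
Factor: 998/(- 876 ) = - 2^(  -  1)*3^( - 1 )*73^( - 1 )*499^1  =  - 499/438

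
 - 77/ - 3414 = 77/3414 = 0.02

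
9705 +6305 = 16010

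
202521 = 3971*51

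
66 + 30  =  96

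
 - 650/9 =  - 650/9 = - 72.22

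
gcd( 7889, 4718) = 7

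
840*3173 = 2665320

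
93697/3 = 93697/3=31232.33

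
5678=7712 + - 2034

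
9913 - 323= 9590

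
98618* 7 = 690326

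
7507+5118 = 12625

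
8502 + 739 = 9241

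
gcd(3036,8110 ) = 2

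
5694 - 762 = 4932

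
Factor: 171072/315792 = 396/731 = 2^2*3^2*11^1 * 17^(-1 )* 43^(-1) 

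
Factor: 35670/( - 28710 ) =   -  41/33 = -3^( - 1)*11^( - 1 )*41^1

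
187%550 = 187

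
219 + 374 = 593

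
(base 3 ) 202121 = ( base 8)1054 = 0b1000101100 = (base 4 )20230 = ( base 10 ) 556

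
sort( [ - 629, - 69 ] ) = [ - 629, - 69] 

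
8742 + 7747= 16489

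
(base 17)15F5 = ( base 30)7AI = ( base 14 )25AA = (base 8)14732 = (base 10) 6618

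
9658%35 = 33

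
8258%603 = 419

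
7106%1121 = 380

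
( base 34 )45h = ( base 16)12cb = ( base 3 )20121012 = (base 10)4811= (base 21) aj2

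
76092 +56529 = 132621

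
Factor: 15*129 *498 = 963630=2^1 * 3^3*5^1*43^1 * 83^1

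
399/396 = 133/132 = 1.01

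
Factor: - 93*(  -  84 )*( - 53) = - 2^2*3^2*7^1  *  31^1* 53^1 = - 414036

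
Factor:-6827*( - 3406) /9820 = 11626381/4910 =2^(-1 )*5^( - 1)* 13^1*131^1*491^( - 1 )*6827^1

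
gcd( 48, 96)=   48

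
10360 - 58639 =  - 48279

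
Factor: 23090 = 2^1*5^1*2309^1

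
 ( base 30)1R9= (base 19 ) 4E9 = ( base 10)1719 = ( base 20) 45J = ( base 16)6b7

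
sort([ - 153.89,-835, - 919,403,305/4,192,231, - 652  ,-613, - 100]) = [-919, - 835,  -  652,  -  613 , - 153.89,-100, 305/4,192,231,403]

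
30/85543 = 30/85543 = 0.00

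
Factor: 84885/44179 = 3^1* 5^1 * 5659^1*44179^( - 1)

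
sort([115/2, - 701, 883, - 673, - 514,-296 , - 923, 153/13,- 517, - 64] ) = [ -923, - 701, - 673, -517,-514, - 296, - 64, 153/13,115/2, 883] 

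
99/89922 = 33/29974=   0.00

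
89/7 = 12 +5/7= 12.71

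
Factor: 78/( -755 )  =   - 2^1* 3^1*5^(-1)*13^1*151^( - 1)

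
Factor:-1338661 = -1338661^1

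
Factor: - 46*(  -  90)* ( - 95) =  - 393300 = -2^2*3^2*5^2* 19^1*23^1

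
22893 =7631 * 3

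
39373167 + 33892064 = 73265231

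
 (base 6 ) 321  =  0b1111001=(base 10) 121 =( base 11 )100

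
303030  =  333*910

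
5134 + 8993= 14127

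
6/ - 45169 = - 6/45169= - 0.00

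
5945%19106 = 5945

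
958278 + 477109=1435387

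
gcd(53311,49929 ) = 89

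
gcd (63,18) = 9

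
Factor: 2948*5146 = 2^3*11^1 *31^1*67^1*83^1 = 15170408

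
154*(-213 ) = -32802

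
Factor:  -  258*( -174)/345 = 14964/115 = 2^2*3^1*5^ (-1)* 23^( - 1) *29^1 * 43^1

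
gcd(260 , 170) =10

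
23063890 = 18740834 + 4323056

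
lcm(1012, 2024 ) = 2024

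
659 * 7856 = 5177104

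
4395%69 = 48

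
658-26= 632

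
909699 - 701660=208039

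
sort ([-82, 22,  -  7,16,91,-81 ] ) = [-82, - 81, - 7, 16, 22, 91]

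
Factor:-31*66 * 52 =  - 106392 = -  2^3*3^1*11^1*13^1*31^1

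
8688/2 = 4344 = 4344.00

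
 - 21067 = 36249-57316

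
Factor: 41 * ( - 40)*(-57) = 2^3*3^1*5^1*19^1*41^1 =93480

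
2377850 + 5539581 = 7917431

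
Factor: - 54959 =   -  54959^1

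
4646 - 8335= - 3689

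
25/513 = 25/513 = 0.05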